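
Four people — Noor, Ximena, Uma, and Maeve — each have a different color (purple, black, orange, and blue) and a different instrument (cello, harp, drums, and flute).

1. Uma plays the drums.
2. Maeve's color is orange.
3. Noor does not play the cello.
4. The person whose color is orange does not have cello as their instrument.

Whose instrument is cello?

Clue 1 rules out Uma for the one with instrument cello.
With clues 1–3, Noor is impossible for the one with instrument cello.
With clues 1–4, Maeve is impossible for the one with instrument cello.
That leaves Ximena.

Ximena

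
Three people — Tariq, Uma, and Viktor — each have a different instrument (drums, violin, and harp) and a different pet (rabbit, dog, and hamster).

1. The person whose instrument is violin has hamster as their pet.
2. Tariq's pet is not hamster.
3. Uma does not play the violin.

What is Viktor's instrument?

violin

With clues 1–3, drums and harp are impossible for Viktor's instrument.
That leaves violin.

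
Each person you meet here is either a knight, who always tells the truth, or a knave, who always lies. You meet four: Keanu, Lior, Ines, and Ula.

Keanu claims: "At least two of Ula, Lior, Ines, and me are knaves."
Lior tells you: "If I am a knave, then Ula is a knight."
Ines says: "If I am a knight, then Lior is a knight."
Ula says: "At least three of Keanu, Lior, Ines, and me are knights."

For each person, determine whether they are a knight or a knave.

Keanu: knave, Lior: knight, Ines: knight, Ula: knight

Consider Keanu. Suppose Keanu is a knight.
Then no assignment of the remaining roles makes every statement match its speaker's type — contradiction.
So Keanu is a knave.
Consider Lior. Suppose Lior is a knave.
Then Keanu's statement comes out true, contradicting Keanu being a knave.
So Lior is a knight.
With that fixed, Ines's statement is true, so Ines is a knight.
Consider Ula. Suppose Ula is a knave.
Then Keanu's statement comes out true, contradicting Keanu being a knave.
So Ula is a knight.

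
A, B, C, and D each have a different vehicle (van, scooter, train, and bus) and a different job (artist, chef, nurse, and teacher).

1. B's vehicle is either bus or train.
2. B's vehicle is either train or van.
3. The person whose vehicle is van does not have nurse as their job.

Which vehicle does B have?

Clue 1 rules out scooter and van for B's vehicle.
With clues 1–2, bus is impossible for B's vehicle.
That leaves train.

train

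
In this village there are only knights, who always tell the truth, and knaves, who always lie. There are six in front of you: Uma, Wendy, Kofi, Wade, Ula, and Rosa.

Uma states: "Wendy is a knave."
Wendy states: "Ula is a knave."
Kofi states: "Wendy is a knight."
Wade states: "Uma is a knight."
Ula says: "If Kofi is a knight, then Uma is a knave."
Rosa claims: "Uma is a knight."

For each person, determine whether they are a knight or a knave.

Uma: knight, Wendy: knave, Kofi: knave, Wade: knight, Ula: knight, Rosa: knight

Consider Uma. Suppose Uma is a knave.
Then no assignment of the remaining roles makes every statement match its speaker's type — contradiction.
So Uma is a knight.
With that fixed, Wade's statement is true, so Wade is a knight.
With that fixed, Rosa's statement is true, so Rosa is a knight.
Consider Wendy. Suppose Wendy is a knight.
Then Uma's statement comes out false, contradicting Uma being a knight.
So Wendy is a knave.
With that fixed, Kofi's statement is false, so Kofi is a knave.
With that fixed, Ula's statement is true, so Ula is a knight.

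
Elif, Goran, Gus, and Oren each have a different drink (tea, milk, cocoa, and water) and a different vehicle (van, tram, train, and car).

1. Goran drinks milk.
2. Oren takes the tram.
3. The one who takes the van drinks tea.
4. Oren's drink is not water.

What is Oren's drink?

cocoa

Clue 1 rules out milk for Oren's drink.
With clues 1–3, tea is impossible for Oren's drink.
With clues 1–4, water is impossible for Oren's drink.
That leaves cocoa.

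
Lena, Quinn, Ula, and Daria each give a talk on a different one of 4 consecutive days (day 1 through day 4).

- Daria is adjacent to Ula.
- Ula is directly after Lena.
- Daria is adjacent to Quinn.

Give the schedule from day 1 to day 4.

Lena, Ula, Daria, Quinn

From clues 1–2: Lena is in {1,2}.
From clues 1–3: Lena → day 1, Ula → day 2, Daria → day 3, Quinn → day 4.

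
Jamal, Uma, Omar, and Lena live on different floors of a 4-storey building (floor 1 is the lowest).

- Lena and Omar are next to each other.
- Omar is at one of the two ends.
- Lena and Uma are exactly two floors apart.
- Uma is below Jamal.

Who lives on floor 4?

Omar

With clues 1–2, Lena is ruled out for floor 4.
With clues 1–3, Jamal is ruled out for floor 4.
With clues 1–4, Uma is ruled out for floor 4.
So floor 4 is Omar.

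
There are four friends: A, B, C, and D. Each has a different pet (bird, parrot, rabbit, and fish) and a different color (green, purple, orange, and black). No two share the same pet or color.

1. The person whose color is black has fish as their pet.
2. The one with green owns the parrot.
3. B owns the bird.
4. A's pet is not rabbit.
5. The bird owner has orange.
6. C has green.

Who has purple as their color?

D

With clues 1–4, A is impossible for the one with color purple.
With clues 1–5, B is impossible for the one with color purple.
With clues 1–6, C is impossible for the one with color purple.
That leaves D.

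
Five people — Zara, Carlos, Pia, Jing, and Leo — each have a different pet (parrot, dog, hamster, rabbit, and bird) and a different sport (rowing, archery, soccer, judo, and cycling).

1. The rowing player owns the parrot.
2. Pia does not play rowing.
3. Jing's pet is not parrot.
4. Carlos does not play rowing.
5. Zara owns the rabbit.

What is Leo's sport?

With clues 1–5, archery, cycling, judo, and soccer are impossible for Leo's sport.
That leaves rowing.

rowing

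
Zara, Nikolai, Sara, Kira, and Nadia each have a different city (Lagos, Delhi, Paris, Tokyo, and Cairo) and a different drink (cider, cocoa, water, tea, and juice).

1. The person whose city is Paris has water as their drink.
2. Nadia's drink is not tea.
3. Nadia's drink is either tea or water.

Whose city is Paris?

Nadia

With clues 1–3, Kira, Nikolai, Sara, and Zara are impossible for the one with city Paris.
That leaves Nadia.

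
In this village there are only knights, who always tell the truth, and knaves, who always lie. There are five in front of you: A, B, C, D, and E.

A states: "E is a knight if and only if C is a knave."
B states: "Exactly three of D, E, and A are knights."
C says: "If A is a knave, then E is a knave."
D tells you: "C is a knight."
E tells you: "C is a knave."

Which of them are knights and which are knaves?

A: knight, B: knave, C: knight, D: knight, E: knave

Consider A. Suppose A is a knave.
Then no assignment of the remaining roles makes every statement match its speaker's type — contradiction.
So A is a knight.
With that fixed, C's statement is true, so C is a knight.
With that fixed, D's statement is true, so D is a knight.
With that fixed, E's statement is false, so E is a knave.
With that fixed, B's statement is false, so B is a knave.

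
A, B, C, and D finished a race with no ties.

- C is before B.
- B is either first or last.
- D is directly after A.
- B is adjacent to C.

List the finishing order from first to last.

From clue 1: B is in {2,3,4}.
From clues 1–2: B → place 4.
From clues 1–3: A is in {1,2}.
From clues 1–4: A → place 1, D → place 2, C → place 3.

A, D, C, B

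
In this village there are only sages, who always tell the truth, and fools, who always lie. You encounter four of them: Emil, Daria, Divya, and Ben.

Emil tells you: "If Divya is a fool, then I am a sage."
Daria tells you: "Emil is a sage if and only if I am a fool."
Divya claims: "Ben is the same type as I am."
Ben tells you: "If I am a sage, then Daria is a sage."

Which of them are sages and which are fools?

Consider Emil. Suppose Emil is a sage.
Then whichever role Daria has, Daria's statement has the wrong truth value — contradiction.
So Emil is a fool.
Consider Daria. Suppose Daria is a fool.
Then whichever role Ben has, Ben's statement has the wrong truth value — contradiction.
So Daria is a sage.
With that fixed, Ben's statement is true, so Ben is a sage.
Consider Divya. Suppose Divya is a sage.
Then Emil's statement comes out true, contradicting Emil being a fool.
So Divya is a fool.

Emil: fool, Daria: sage, Divya: fool, Ben: sage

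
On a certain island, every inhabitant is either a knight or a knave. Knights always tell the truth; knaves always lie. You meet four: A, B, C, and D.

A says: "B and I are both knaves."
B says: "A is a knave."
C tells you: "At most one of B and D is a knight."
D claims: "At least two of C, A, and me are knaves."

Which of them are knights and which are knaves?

Consider A. Suppose A is a knight.
Then A's own statement would have to be true, but it can't be — contradiction.
So A is a knave.
With that fixed, B's statement is true, so B is a knight.
Consider C. Suppose C is a knight.
Then whichever role D has, D's statement has the wrong truth value — contradiction.
So C is a knave.
With that fixed, D's statement is true, so D is a knight.

A: knave, B: knight, C: knave, D: knight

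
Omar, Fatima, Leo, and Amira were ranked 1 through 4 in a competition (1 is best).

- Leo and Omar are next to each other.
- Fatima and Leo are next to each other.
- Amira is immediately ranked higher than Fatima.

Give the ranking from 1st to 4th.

Amira, Fatima, Leo, Omar

From clues 1–2: Leo is in {2,3}.
From clues 1–3: Amira → rank 1, Fatima → rank 2, Leo → rank 3, Omar → rank 4.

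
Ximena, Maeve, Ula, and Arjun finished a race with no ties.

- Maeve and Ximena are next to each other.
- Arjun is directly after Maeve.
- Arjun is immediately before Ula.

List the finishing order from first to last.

Ximena, Maeve, Arjun, Ula

From clues 1–2: Ximena is in {1,2}.
From clues 1–3: Ximena → place 1, Maeve → place 2, Arjun → place 3, Ula → place 4.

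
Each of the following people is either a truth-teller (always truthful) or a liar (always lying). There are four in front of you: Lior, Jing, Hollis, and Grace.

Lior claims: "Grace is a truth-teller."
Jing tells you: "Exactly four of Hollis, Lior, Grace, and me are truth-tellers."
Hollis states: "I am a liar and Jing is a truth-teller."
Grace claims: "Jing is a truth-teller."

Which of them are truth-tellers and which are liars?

Consider Lior. Suppose Lior is a truth-teller.
Then no assignment of the remaining roles makes every statement match its speaker's type — contradiction.
So Lior is a liar.
With that fixed, Jing's statement is false, so Jing is a liar.
With that fixed, Hollis's statement is false, so Hollis is a liar.
With that fixed, Grace's statement is false, so Grace is a liar.

Lior: liar, Jing: liar, Hollis: liar, Grace: liar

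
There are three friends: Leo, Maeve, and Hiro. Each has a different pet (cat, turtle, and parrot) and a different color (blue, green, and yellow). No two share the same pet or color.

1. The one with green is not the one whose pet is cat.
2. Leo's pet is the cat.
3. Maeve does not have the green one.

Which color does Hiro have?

green

With clues 1–3, blue and yellow are impossible for Hiro's color.
That leaves green.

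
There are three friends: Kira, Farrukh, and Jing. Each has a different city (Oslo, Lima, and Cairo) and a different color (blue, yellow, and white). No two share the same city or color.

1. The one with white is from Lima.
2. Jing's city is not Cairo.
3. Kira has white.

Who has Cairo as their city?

Farrukh

With clues 1–2, Jing is impossible for the one with city Cairo.
With clues 1–3, Kira is impossible for the one with city Cairo.
That leaves Farrukh.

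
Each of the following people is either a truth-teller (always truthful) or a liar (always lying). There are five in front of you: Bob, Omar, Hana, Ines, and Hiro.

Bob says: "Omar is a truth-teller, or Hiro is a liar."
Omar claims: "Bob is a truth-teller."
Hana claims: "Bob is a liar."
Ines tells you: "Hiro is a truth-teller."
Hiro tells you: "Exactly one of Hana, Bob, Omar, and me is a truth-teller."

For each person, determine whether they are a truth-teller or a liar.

Bob: truth-teller, Omar: truth-teller, Hana: liar, Ines: liar, Hiro: liar

Consider Bob. Suppose Bob is a liar.
Then no assignment of the remaining roles makes every statement match its speaker's type — contradiction.
So Bob is a truth-teller.
With that fixed, Omar's statement is true, so Omar is a truth-teller.
With that fixed, Hana's statement is false, so Hana is a liar.
With that fixed, Hiro's statement is false, so Hiro is a liar.
With that fixed, Ines's statement is false, so Ines is a liar.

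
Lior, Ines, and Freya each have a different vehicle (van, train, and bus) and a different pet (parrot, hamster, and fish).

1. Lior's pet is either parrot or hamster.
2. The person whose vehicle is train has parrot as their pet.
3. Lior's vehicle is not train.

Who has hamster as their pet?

With clues 1–3, Freya and Ines are impossible for the one with pet hamster.
That leaves Lior.

Lior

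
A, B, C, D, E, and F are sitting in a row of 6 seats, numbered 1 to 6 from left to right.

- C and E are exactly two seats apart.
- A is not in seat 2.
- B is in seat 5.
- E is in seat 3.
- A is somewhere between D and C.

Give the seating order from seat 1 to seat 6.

C, F, E, A, B, D

From clues 1–2: A is in {1,3,4,5,6}.
From clues 1–3: B → seat 5.
From clues 1–4: C → seat 1, E → seat 3.
From clues 1–5: F → seat 2, A → seat 4, D → seat 6.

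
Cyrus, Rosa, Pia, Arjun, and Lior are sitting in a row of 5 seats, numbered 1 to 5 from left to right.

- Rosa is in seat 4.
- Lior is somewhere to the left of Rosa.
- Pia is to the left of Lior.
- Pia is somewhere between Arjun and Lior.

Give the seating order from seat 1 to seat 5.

Arjun, Pia, Lior, Rosa, Cyrus

From clue 1: Rosa → seat 4.
From clues 1–2: Lior is in {1,2,3}.
From clues 1–3: Pia is in {1,2}.
From clues 1–4: Arjun → seat 1, Pia → seat 2, Lior → seat 3, Cyrus → seat 5.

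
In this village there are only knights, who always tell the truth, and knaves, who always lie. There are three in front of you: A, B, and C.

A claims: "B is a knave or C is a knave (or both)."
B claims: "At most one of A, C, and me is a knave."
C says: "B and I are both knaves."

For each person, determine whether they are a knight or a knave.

A: knight, B: knight, C: knave

Consider A. Suppose A is a knave.
Then no assignment of the remaining roles makes every statement match its speaker's type — contradiction.
So A is a knight.
Consider B. Suppose B is a knave.
Then whichever role C has, C's statement has the wrong truth value — contradiction.
So B is a knight.
With that fixed, C's statement is false, so C is a knave.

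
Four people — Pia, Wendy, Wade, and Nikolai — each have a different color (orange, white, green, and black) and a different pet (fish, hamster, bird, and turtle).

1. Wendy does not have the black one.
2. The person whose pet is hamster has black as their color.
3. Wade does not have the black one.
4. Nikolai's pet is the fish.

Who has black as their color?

Clue 1 rules out Wendy for the one with color black.
With clues 1–3, Wade is impossible for the one with color black.
With clues 1–4, Nikolai is impossible for the one with color black.
That leaves Pia.

Pia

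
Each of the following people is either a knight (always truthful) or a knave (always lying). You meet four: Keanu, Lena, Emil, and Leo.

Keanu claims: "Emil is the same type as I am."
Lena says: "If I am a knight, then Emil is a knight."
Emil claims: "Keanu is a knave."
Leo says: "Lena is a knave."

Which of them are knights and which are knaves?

Consider Keanu. Suppose Keanu is a knight.
Then no assignment of the remaining roles makes every statement match its speaker's type — contradiction.
So Keanu is a knave.
With that fixed, Emil's statement is true, so Emil is a knight.
With that fixed, Lena's statement is true, so Lena is a knight.
With that fixed, Leo's statement is false, so Leo is a knave.

Keanu: knave, Lena: knight, Emil: knight, Leo: knave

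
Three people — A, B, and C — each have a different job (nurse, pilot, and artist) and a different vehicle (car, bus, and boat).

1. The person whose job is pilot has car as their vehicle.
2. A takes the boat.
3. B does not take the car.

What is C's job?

pilot

With clues 1–3, artist and nurse are impossible for C's job.
That leaves pilot.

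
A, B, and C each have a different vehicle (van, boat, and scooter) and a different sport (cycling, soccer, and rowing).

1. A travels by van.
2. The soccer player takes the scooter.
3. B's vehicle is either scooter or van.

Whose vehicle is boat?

Clue 1 rules out A for the one with vehicle boat.
With clues 1–3, B is impossible for the one with vehicle boat.
That leaves C.

C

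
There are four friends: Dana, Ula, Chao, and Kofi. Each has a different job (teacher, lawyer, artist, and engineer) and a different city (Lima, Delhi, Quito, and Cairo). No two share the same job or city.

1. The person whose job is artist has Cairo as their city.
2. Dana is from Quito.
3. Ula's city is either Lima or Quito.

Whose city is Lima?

With clues 1–2, Dana is impossible for the one with city Lima.
With clues 1–3, Chao and Kofi are impossible for the one with city Lima.
That leaves Ula.

Ula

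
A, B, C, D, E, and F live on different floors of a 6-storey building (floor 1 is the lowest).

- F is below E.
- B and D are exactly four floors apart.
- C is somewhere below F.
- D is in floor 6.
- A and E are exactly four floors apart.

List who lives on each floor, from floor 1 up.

A, B, C, F, E, D

From clue 1: E is in {2,3,4,5,6}.
From clues 1–2: B is in {1,2,5,6}.
From clues 1–3: F is in {3,4}.
From clues 1–4: B → floor 2, D → floor 6.
From clues 1–5: A → floor 1, C → floor 3, F → floor 4, E → floor 5.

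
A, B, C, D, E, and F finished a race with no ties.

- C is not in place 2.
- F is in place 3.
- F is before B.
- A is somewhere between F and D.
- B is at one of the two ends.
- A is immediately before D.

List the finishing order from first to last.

From clue 1: C is in {1,3,4,5,6}.
From clues 1–2: F → place 3.
From clues 1–3: B is in {4,5,6}.
From clues 1–4: A is in {2,4,5}.
From clues 1–5: B → place 6.
From clues 1–6: C → place 1, E → place 2, A → place 4, D → place 5.

C, E, F, A, D, B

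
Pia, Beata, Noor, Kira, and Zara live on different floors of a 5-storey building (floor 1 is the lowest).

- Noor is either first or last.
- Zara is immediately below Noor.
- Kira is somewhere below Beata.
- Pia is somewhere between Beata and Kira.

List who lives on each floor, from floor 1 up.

From clue 1: Noor is in {1,5}.
From clues 1–2: Zara → floor 4, Noor → floor 5.
From clues 1–3: Beata is in {2,3}.
From clues 1–4: Kira → floor 1, Pia → floor 2, Beata → floor 3.

Kira, Pia, Beata, Zara, Noor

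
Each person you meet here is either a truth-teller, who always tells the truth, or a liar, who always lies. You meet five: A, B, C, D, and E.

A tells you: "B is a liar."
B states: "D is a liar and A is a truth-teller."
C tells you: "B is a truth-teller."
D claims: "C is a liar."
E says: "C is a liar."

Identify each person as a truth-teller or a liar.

A: truth-teller, B: liar, C: liar, D: truth-teller, E: truth-teller

Consider A. Suppose A is a liar.
Then no assignment of the remaining roles makes every statement match its speaker's type — contradiction.
So A is a truth-teller.
Consider B. Suppose B is a truth-teller.
Then A's statement comes out false, contradicting A being a truth-teller.
So B is a liar.
With that fixed, C's statement is false, so C is a liar.
With that fixed, D's statement is true, so D is a truth-teller.
With that fixed, E's statement is true, so E is a truth-teller.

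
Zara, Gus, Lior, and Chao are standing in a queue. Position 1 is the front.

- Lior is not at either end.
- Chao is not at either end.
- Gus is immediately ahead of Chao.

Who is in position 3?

Lior

With clues 1–2, Gus and Zara are ruled out for position 3.
With clues 1–3, Chao is ruled out for position 3.
So position 3 is Lior.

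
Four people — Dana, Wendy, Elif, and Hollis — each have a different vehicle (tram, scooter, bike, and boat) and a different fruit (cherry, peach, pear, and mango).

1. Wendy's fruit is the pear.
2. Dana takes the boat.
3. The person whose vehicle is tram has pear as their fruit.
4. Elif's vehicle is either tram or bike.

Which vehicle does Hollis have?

scooter

With clues 1–2, boat is impossible for Hollis's vehicle.
With clues 1–3, tram is impossible for Hollis's vehicle.
With clues 1–4, bike is impossible for Hollis's vehicle.
That leaves scooter.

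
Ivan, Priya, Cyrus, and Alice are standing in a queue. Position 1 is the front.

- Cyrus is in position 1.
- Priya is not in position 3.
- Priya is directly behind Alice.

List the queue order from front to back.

From clue 1: Cyrus → position 1.
From clues 1–2: Priya is in {2,4}.
From clues 1–3: Ivan → position 2, Alice → position 3, Priya → position 4.

Cyrus, Ivan, Alice, Priya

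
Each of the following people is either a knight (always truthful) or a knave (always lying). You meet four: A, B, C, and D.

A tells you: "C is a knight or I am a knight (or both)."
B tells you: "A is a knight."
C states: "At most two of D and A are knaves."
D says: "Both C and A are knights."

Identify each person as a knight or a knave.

Regardless of anyone's role, C's statement is true, so C is a knight.
With that fixed, A's statement is true, so A is a knight.
With that fixed, B's statement is true, so B is a knight.
With that fixed, D's statement is true, so D is a knight.

A: knight, B: knight, C: knight, D: knight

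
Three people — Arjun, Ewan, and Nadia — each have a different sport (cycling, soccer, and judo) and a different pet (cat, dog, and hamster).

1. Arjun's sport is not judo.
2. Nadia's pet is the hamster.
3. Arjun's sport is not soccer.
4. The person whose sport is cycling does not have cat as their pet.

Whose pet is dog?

Arjun

With clues 1–2, Nadia is impossible for the one with pet dog.
With clues 1–4, Ewan is impossible for the one with pet dog.
That leaves Arjun.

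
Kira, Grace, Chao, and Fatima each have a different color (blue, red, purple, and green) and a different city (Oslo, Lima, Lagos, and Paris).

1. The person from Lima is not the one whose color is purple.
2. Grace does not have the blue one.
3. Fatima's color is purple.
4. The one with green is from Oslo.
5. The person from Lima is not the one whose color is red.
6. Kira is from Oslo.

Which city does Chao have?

Lima

With clues 1–6, Lagos, Oslo, and Paris are impossible for Chao's city.
That leaves Lima.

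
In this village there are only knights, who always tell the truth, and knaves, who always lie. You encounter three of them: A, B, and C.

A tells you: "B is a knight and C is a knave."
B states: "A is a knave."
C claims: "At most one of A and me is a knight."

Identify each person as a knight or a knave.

Consider A. Suppose A is a knight.
Then whichever role C has, C's statement has the wrong truth value — contradiction.
So A is a knave.
With that fixed, B's statement is true, so B is a knight.
With that fixed, C's statement is true, so C is a knight.

A: knave, B: knight, C: knight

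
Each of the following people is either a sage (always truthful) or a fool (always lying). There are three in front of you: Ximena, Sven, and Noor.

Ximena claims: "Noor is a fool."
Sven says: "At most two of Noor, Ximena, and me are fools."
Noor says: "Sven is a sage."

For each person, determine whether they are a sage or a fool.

Consider Ximena. Suppose Ximena is a sage.
Then no assignment of the remaining roles makes every statement match its speaker's type — contradiction.
So Ximena is a fool.
Consider Sven. Suppose Sven is a fool.
Then no assignment of the remaining roles makes every statement match its speaker's type — contradiction.
So Sven is a sage.
With that fixed, Noor's statement is true, so Noor is a sage.

Ximena: fool, Sven: sage, Noor: sage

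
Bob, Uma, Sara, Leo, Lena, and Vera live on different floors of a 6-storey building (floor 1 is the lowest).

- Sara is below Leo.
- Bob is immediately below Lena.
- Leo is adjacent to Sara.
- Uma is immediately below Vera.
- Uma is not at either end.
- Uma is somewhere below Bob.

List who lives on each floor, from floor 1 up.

From clue 1: Sara is in {1,2,3,4,5}.
From clues 1–2: Bob is in {1,2,3,4,5}.
From clues 1–4: Bob is in {1,3,5}.
From clues 1–5: Uma is in {3,5}.
From clues 1–6: Sara → floor 1, Leo → floor 2, Uma → floor 3, Vera → floor 4, Bob → floor 5, Lena → floor 6.

Sara, Leo, Uma, Vera, Bob, Lena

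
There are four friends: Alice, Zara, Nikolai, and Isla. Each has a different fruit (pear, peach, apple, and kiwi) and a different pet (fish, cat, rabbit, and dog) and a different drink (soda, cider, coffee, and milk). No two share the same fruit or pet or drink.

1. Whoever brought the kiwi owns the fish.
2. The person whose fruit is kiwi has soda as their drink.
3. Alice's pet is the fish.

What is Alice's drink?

soda

With clues 1–3, cider, coffee, and milk are impossible for Alice's drink.
That leaves soda.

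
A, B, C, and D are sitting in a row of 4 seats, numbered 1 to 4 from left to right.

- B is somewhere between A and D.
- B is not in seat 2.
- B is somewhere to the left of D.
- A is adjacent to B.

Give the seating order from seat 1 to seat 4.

From clue 1: B is in {2,3}.
From clues 1–2: B → seat 3.
From clues 1–3: D → seat 4.
From clues 1–4: C → seat 1, A → seat 2.

C, A, B, D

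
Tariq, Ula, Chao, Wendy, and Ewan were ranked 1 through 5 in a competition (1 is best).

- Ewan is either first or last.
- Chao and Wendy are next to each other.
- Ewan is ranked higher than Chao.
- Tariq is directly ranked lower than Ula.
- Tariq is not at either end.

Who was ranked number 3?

With clue 1, Ewan is ruled out for rank 3.
With clues 1–4, Ula is ruled out for rank 3.
With clues 1–5, Chao and Wendy are ruled out for rank 3.
So rank 3 is Tariq.

Tariq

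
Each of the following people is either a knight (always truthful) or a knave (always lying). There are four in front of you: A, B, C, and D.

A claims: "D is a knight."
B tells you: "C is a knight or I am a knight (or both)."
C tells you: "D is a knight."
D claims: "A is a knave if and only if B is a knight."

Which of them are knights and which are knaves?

Consider A. Suppose A is a knight.
Then no assignment of the remaining roles makes every statement match its speaker's type — contradiction.
So A is a knave.
Consider B. Suppose B is a knight.
Then no assignment of the remaining roles makes every statement match its speaker's type — contradiction.
So B is a knave.
With that fixed, D's statement is false, so D is a knave.
With that fixed, C's statement is false, so C is a knave.

A: knave, B: knave, C: knave, D: knave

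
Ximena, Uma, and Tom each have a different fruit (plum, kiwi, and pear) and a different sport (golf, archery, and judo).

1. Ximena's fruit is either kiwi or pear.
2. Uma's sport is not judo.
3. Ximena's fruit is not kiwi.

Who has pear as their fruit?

Ximena

With clues 1–3, Tom and Uma are impossible for the one with fruit pear.
That leaves Ximena.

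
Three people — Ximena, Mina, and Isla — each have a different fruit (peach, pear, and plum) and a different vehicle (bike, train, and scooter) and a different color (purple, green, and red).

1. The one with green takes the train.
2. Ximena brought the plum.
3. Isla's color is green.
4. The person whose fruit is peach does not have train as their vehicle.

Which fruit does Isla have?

pear

With clues 1–2, plum is impossible for Isla's fruit.
With clues 1–4, peach is impossible for Isla's fruit.
That leaves pear.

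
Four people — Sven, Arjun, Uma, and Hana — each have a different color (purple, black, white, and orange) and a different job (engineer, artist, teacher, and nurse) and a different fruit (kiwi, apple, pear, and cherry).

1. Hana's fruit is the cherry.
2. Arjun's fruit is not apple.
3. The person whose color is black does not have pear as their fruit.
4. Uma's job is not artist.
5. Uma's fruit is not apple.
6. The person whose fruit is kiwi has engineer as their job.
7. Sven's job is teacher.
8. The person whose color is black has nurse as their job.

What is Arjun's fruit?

Clue 1 rules out cherry for Arjun's fruit.
With clues 1–2, apple is impossible for Arjun's fruit.
With clues 1–8, kiwi is impossible for Arjun's fruit.
That leaves pear.

pear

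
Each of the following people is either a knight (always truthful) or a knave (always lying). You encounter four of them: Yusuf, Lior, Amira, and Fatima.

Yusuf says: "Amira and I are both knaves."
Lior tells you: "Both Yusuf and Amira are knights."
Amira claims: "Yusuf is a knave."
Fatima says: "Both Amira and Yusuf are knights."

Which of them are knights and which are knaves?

Yusuf: knave, Lior: knave, Amira: knight, Fatima: knave

Consider Yusuf. Suppose Yusuf is a knight.
Then Yusuf's own statement would have to be true, but it can't be — contradiction.
So Yusuf is a knave.
With that fixed, Lior's statement is false, so Lior is a knave.
With that fixed, Amira's statement is true, so Amira is a knight.
With that fixed, Fatima's statement is false, so Fatima is a knave.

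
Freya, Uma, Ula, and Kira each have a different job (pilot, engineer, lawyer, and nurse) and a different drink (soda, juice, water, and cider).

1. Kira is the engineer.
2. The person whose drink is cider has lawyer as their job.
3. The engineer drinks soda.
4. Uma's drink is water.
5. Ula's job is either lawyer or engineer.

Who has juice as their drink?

With clues 1–3, Kira is impossible for the one with drink juice.
With clues 1–4, Uma is impossible for the one with drink juice.
With clues 1–5, Ula is impossible for the one with drink juice.
That leaves Freya.

Freya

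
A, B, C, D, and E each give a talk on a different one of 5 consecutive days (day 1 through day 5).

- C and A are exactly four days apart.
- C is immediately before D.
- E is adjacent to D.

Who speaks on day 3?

With clue 1, A and C are ruled out for day 3.
With clues 1–2, D is ruled out for day 3.
With clues 1–3, B is ruled out for day 3.
So day 3 is E.

E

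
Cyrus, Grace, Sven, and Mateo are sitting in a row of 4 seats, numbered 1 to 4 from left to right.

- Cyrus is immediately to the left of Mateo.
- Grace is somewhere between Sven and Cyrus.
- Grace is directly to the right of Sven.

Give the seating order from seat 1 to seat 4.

From clue 1: Cyrus is in {1,2,3}.
From clues 1–2: Cyrus is in {1,3}.
From clues 1–3: Sven → seat 1, Grace → seat 2, Cyrus → seat 3, Mateo → seat 4.

Sven, Grace, Cyrus, Mateo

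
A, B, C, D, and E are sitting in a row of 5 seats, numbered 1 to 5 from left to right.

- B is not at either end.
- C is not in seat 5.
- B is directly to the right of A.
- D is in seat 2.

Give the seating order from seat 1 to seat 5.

C, D, A, B, E

From clue 1: B is in {2,3,4}.
From clues 1–3: A is in {1,2,3}.
From clues 1–4: C → seat 1, D → seat 2, A → seat 3, B → seat 4, E → seat 5.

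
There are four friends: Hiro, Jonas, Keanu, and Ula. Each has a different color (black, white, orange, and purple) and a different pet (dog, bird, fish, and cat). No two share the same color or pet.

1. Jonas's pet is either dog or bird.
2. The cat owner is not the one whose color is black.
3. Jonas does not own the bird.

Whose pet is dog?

Jonas

With clues 1–3, Hiro, Keanu, and Ula are impossible for the one with pet dog.
That leaves Jonas.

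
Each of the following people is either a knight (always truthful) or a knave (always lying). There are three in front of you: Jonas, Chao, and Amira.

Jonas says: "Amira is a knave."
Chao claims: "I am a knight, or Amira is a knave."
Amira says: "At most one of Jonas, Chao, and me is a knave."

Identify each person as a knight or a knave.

Jonas: knave, Chao: knight, Amira: knight

Consider Jonas. Suppose Jonas is a knight.
Then no assignment of the remaining roles makes every statement match its speaker's type — contradiction.
So Jonas is a knave.
Consider Chao. Suppose Chao is a knave.
Then no assignment of the remaining roles makes every statement match its speaker's type — contradiction.
So Chao is a knight.
Consider Amira. Suppose Amira is a knave.
Then Jonas's statement comes out true, contradicting Jonas being a knave.
So Amira is a knight.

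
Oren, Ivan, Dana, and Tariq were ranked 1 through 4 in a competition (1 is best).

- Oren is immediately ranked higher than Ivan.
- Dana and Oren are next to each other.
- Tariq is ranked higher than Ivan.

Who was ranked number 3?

Oren

With clues 1–2, Dana and Tariq are ruled out for rank 3.
With clues 1–3, Ivan is ruled out for rank 3.
So rank 3 is Oren.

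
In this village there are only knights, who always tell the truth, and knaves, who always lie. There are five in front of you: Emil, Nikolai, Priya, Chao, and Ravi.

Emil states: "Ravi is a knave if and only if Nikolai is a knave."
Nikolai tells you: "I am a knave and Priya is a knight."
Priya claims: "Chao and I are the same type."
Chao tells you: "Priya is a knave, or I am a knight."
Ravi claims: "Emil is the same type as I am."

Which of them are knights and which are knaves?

Emil: knight, Nikolai: knave, Priya: knave, Chao: knight, Ravi: knave

Consider Emil. Suppose Emil is a knave.
Then whichever role Ravi has, Ravi's statement has the wrong truth value — contradiction.
So Emil is a knight.
Consider Nikolai. Suppose Nikolai is a knight.
Then Nikolai's own statement would have to be true, but it can't be — contradiction.
So Nikolai is a knave.
Consider Priya. Suppose Priya is a knight.
Then Nikolai's statement comes out true, contradicting Nikolai being a knave.
So Priya is a knave.
With that fixed, Chao's statement is true, so Chao is a knight.
Consider Ravi. Suppose Ravi is a knight.
Then Emil's statement comes out false, contradicting Emil being a knight.
So Ravi is a knave.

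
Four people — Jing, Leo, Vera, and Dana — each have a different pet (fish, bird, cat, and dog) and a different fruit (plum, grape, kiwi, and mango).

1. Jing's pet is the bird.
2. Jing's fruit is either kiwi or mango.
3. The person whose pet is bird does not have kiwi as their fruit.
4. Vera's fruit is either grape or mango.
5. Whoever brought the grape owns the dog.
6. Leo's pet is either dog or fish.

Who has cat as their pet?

Clue 1 rules out Jing for the one with pet cat.
With clues 1–5, Vera is impossible for the one with pet cat.
With clues 1–6, Leo is impossible for the one with pet cat.
That leaves Dana.

Dana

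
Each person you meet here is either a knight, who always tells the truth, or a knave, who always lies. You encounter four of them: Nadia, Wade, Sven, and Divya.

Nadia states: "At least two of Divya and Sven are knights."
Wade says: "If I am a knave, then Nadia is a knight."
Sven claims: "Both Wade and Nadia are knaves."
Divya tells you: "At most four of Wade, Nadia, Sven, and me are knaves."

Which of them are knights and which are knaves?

Regardless of anyone's role, Divya's statement is true, so Divya is a knight.
Consider Nadia. Suppose Nadia is a knight.
Then no assignment of the remaining roles makes every statement match its speaker's type — contradiction.
So Nadia is a knave.
Consider Wade. Suppose Wade is a knave.
Then no assignment of the remaining roles makes every statement match its speaker's type — contradiction.
So Wade is a knight.
With that fixed, Sven's statement is false, so Sven is a knave.

Nadia: knave, Wade: knight, Sven: knave, Divya: knight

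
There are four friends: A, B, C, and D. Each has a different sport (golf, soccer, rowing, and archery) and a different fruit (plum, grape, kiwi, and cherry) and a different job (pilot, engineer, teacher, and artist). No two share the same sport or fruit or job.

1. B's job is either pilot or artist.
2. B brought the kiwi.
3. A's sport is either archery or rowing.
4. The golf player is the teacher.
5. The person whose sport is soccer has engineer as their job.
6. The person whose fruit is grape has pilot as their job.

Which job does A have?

With clues 1–4, teacher is impossible for A's job.
With clues 1–5, engineer is impossible for A's job.
With clues 1–6, artist is impossible for A's job.
That leaves pilot.

pilot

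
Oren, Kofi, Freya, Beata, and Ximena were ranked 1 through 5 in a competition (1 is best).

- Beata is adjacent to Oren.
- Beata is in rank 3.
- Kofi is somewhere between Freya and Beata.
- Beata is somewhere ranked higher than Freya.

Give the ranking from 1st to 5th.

From clues 1–2: Beata → rank 3.
From clues 1–3: Oren is in {2,4}.
From clues 1–4: Ximena → rank 1, Oren → rank 2, Kofi → rank 4, Freya → rank 5.

Ximena, Oren, Beata, Kofi, Freya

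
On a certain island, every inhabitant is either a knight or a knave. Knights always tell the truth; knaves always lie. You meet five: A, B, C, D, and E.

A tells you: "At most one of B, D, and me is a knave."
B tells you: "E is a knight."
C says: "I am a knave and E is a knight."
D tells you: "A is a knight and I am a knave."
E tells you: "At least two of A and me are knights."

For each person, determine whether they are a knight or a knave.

A: knave, B: knave, C: knave, D: knave, E: knave

Consider A. Suppose A is a knight.
Then whichever role D has, D's statement has the wrong truth value — contradiction.
So A is a knave.
With that fixed, D's statement is false, so D is a knave.
With that fixed, E's statement is false, so E is a knave.
With that fixed, B's statement is false, so B is a knave.
With that fixed, C's statement is false, so C is a knave.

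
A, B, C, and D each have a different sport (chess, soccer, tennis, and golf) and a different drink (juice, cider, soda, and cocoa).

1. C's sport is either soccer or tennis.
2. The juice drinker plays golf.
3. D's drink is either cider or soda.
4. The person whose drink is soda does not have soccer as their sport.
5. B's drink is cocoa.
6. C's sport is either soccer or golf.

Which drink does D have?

With clues 1–3, cocoa and juice are impossible for D's drink.
With clues 1–6, cider is impossible for D's drink.
That leaves soda.

soda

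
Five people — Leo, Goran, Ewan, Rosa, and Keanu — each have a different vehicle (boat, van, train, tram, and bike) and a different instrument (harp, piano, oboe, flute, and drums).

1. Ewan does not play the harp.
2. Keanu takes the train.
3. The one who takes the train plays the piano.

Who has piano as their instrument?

With clues 1–3, Ewan, Goran, Leo, and Rosa are impossible for the one with instrument piano.
That leaves Keanu.

Keanu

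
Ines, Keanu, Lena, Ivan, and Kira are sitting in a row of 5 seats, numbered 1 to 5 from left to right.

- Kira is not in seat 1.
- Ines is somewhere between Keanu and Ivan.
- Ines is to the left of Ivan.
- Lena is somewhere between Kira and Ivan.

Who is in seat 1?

Keanu

With clue 1, Kira is ruled out for seat 1.
With clues 1–2, Ines is ruled out for seat 1.
With clues 1–3, Ivan is ruled out for seat 1.
With clues 1–4, Lena is ruled out for seat 1.
So seat 1 is Keanu.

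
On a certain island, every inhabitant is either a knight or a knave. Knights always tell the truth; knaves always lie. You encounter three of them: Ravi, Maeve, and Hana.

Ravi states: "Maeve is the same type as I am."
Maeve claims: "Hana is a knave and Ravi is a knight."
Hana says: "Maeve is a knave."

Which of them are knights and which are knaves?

Ravi: knight, Maeve: knight, Hana: knave

Consider Ravi. Suppose Ravi is a knave.
Then no assignment of the remaining roles makes every statement match its speaker's type — contradiction.
So Ravi is a knight.
Consider Maeve. Suppose Maeve is a knave.
Then Ravi's statement comes out false, contradicting Ravi being a knight.
So Maeve is a knight.
With that fixed, Hana's statement is false, so Hana is a knave.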